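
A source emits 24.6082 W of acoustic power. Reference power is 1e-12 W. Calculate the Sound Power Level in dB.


Given values:
  W = 24.6082 W
  W_ref = 1e-12 W
Formula: SWL = 10 * log10(W / W_ref)
Compute ratio: W / W_ref = 24608200000000
Compute log10: log10(24608200000000) = 13.39108
Multiply: SWL = 10 * 13.39108 = 133.91

133.91 dB


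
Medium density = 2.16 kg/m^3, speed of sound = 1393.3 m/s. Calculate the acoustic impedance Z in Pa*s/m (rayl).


Given values:
  rho = 2.16 kg/m^3
  c = 1393.3 m/s
Formula: Z = rho * c
Z = 2.16 * 1393.3
Z = 3009.53

3009.53 rayl


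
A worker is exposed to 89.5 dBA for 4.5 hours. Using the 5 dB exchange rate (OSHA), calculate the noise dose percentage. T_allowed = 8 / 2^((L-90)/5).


Given values:
  L = 89.5 dBA, T = 4.5 hours
Formula: T_allowed = 8 / 2^((L - 90) / 5)
Compute exponent: (89.5 - 90) / 5 = -0.1
Compute 2^(-0.1) = 0.933033
T_allowed = 8 / 0.933033 = 8.574188 hours
Dose = (T / T_allowed) * 100
Dose = (4.5 / 8.574188) * 100 = 52.48

52.48 %


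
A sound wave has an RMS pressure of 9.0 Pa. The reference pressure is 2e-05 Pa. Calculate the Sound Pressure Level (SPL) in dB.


Given values:
  p = 9.0 Pa
  p_ref = 2e-05 Pa
Formula: SPL = 20 * log10(p / p_ref)
Compute ratio: p / p_ref = 9.0 / 2e-05 = 450000
Compute log10: log10(450000) = 5.653213
Multiply: SPL = 20 * 5.653213 = 113.06

113.06 dB


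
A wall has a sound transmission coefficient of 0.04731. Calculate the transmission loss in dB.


Given values:
  tau = 0.04731
Formula: TL = 10 * log10(1 / tau)
Compute 1 / tau = 1 / 0.04731 = 21.1372
Compute log10(21.1372) = 1.325047
TL = 10 * 1.325047 = 13.25

13.25 dB


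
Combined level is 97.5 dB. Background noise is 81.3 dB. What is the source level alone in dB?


Given values:
  L_total = 97.5 dB, L_bg = 81.3 dB
Formula: L_source = 10 * log10(10^(L_total/10) - 10^(L_bg/10))
Convert to linear:
  10^(97.5/10) = 5623413251.9035
  10^(81.3/10) = 134896288.2592
Difference: 5623413251.9035 - 134896288.2592 = 5488516963.6443
L_source = 10 * log10(5488516963.6443) = 97.39

97.39 dB


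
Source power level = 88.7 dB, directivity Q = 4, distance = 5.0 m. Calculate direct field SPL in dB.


Given values:
  Lw = 88.7 dB, Q = 4, r = 5.0 m
Formula: SPL = Lw + 10 * log10(Q / (4 * pi * r^2))
Compute 4 * pi * r^2 = 4 * pi * 5.0^2 = 314.1593
Compute Q / denom = 4 / 314.1593 = 0.01273239
Compute 10 * log10(0.01273239) = -18.9509
SPL = 88.7 + (-18.9509) = 69.75

69.75 dB


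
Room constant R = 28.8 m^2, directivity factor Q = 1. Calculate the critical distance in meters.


Given values:
  R = 28.8 m^2, Q = 1
Formula: d_c = 0.141 * sqrt(Q * R)
Compute Q * R = 1 * 28.8 = 28.8
Compute sqrt(28.8) = 5.3666
d_c = 0.141 * 5.3666 = 0.757

0.757 m


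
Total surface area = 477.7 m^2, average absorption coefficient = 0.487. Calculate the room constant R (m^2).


Given values:
  S = 477.7 m^2, alpha = 0.487
Formula: R = S * alpha / (1 - alpha)
Numerator: 477.7 * 0.487 = 232.6399
Denominator: 1 - 0.487 = 0.513
R = 232.6399 / 0.513 = 453.49

453.49 m^2


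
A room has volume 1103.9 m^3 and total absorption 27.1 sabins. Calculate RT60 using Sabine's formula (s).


Given values:
  V = 1103.9 m^3
  A = 27.1 sabins
Formula: RT60 = 0.161 * V / A
Numerator: 0.161 * 1103.9 = 177.7279
RT60 = 177.7279 / 27.1 = 6.558

6.558 s


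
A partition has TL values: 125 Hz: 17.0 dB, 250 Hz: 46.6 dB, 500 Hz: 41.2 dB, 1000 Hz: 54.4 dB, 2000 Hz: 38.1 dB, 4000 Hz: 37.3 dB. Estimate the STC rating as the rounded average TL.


Given TL values at each frequency:
  125 Hz: 17.0 dB
  250 Hz: 46.6 dB
  500 Hz: 41.2 dB
  1000 Hz: 54.4 dB
  2000 Hz: 38.1 dB
  4000 Hz: 37.3 dB
Formula: STC ~ round(average of TL values)
Sum = 17.0 + 46.6 + 41.2 + 54.4 + 38.1 + 37.3 = 234.6
Average = 234.6 / 6 = 39.1
Rounded: 39

39


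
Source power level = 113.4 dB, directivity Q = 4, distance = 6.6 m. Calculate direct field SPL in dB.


Given values:
  Lw = 113.4 dB, Q = 4, r = 6.6 m
Formula: SPL = Lw + 10 * log10(Q / (4 * pi * r^2))
Compute 4 * pi * r^2 = 4 * pi * 6.6^2 = 547.3911
Compute Q / denom = 4 / 547.3911 = 0.00730739
Compute 10 * log10(0.00730739) = -21.3624
SPL = 113.4 + (-21.3624) = 92.04

92.04 dB


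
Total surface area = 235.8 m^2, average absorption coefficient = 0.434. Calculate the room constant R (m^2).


Given values:
  S = 235.8 m^2, alpha = 0.434
Formula: R = S * alpha / (1 - alpha)
Numerator: 235.8 * 0.434 = 102.3372
Denominator: 1 - 0.434 = 0.566
R = 102.3372 / 0.566 = 180.81

180.81 m^2


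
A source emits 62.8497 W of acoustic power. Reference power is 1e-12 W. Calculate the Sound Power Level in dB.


Given values:
  W = 62.8497 W
  W_ref = 1e-12 W
Formula: SWL = 10 * log10(W / W_ref)
Compute ratio: W / W_ref = 62849700000000
Compute log10: log10(62849700000000) = 13.798303
Multiply: SWL = 10 * 13.798303 = 137.98

137.98 dB


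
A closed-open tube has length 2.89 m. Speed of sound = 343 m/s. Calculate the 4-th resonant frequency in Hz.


Given values:
  Tube type: closed-open, L = 2.89 m, c = 343 m/s, n = 4
Formula: f_n = (2n - 1) * c / (4 * L)
Compute 2n - 1 = 2*4 - 1 = 7
Compute 4 * L = 4 * 2.89 = 11.56
f = 7 * 343 / 11.56
f = 207.7

207.7 Hz


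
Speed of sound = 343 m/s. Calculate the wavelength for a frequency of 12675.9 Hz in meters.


Given values:
  c = 343 m/s, f = 12675.9 Hz
Formula: lambda = c / f
lambda = 343 / 12675.9
lambda = 0.0271

0.0271 m


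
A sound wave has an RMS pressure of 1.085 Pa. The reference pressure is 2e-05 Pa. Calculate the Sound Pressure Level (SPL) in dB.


Given values:
  p = 1.085 Pa
  p_ref = 2e-05 Pa
Formula: SPL = 20 * log10(p / p_ref)
Compute ratio: p / p_ref = 1.085 / 2e-05 = 54250
Compute log10: log10(54250) = 4.7344
Multiply: SPL = 20 * 4.7344 = 94.69

94.69 dB


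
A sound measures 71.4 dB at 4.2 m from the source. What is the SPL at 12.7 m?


Given values:
  SPL1 = 71.4 dB, r1 = 4.2 m, r2 = 12.7 m
Formula: SPL2 = SPL1 - 20 * log10(r2 / r1)
Compute ratio: r2 / r1 = 12.7 / 4.2 = 3.0238
Compute log10: log10(3.0238) = 0.480553
Compute drop: 20 * 0.480553 = 9.6111
SPL2 = 71.4 - 9.6111 = 61.79

61.79 dB


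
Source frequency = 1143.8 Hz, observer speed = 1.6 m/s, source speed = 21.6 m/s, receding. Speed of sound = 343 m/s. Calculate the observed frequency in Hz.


Given values:
  f_s = 1143.8 Hz, v_o = 1.6 m/s, v_s = 21.6 m/s
  Direction: receding
Formula: f_o = f_s * (c - v_o) / (c + v_s)
Numerator: c - v_o = 343 - 1.6 = 341.4
Denominator: c + v_s = 343 + 21.6 = 364.6
f_o = 1143.8 * 341.4 / 364.6 = 1071.02

1071.02 Hz


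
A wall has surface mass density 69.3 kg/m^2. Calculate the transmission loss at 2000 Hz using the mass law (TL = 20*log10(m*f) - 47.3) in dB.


Given values:
  m = 69.3 kg/m^2, f = 2000 Hz
Formula: TL = 20 * log10(m * f) - 47.3
Compute m * f = 69.3 * 2000 = 138600.0
Compute log10(138600.0) = 5.141763
Compute 20 * 5.141763 = 102.8353
TL = 102.8353 - 47.3 = 55.54

55.54 dB


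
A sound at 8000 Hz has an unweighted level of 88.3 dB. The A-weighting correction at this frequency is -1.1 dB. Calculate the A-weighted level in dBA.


Given values:
  SPL = 88.3 dB
  A-weighting at 8000 Hz = -1.1 dB
Formula: L_A = SPL + A_weight
L_A = 88.3 + (-1.1)
L_A = 87.2

87.2 dBA


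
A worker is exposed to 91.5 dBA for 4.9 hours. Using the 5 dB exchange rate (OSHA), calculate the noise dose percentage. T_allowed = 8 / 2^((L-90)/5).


Given values:
  L = 91.5 dBA, T = 4.9 hours
Formula: T_allowed = 8 / 2^((L - 90) / 5)
Compute exponent: (91.5 - 90) / 5 = 0.3
Compute 2^(0.3) = 1.231144
T_allowed = 8 / 1.231144 = 6.498021 hours
Dose = (T / T_allowed) * 100
Dose = (4.9 / 6.498021) * 100 = 75.41

75.41 %


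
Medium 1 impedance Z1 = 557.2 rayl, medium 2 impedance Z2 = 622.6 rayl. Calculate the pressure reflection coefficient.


Given values:
  Z1 = 557.2 rayl, Z2 = 622.6 rayl
Formula: R = (Z2 - Z1) / (Z2 + Z1)
Numerator: Z2 - Z1 = 622.6 - 557.2 = 65.4
Denominator: Z2 + Z1 = 622.6 + 557.2 = 1179.8
R = 65.4 / 1179.8 = 0.0554

0.0554


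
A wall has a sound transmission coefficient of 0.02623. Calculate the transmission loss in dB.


Given values:
  tau = 0.02623
Formula: TL = 10 * log10(1 / tau)
Compute 1 / tau = 1 / 0.02623 = 38.1243
Compute log10(38.1243) = 1.581202
TL = 10 * 1.581202 = 15.81

15.81 dB


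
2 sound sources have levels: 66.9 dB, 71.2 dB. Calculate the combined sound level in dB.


Formula: L_total = 10 * log10( sum(10^(Li/10)) )
  Source 1: 10^(66.9/10) = 4897788.1937
  Source 2: 10^(71.2/10) = 13182567.3856
Sum of linear values = 18080355.5793
L_total = 10 * log10(18080355.5793) = 72.57

72.57 dB


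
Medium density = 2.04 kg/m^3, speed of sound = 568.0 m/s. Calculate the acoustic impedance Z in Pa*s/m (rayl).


Given values:
  rho = 2.04 kg/m^3
  c = 568.0 m/s
Formula: Z = rho * c
Z = 2.04 * 568.0
Z = 1158.72

1158.72 rayl


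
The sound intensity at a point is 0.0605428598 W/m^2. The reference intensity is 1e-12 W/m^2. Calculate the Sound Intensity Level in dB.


Given values:
  I = 0.0605428598 W/m^2
  I_ref = 1e-12 W/m^2
Formula: SIL = 10 * log10(I / I_ref)
Compute ratio: I / I_ref = 60542859800
Compute log10: log10(60542859800) = 10.782063
Multiply: SIL = 10 * 10.782063 = 107.82

107.82 dB


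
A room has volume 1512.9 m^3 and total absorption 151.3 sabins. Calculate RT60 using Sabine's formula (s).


Given values:
  V = 1512.9 m^3
  A = 151.3 sabins
Formula: RT60 = 0.161 * V / A
Numerator: 0.161 * 1512.9 = 243.5769
RT60 = 243.5769 / 151.3 = 1.61

1.61 s


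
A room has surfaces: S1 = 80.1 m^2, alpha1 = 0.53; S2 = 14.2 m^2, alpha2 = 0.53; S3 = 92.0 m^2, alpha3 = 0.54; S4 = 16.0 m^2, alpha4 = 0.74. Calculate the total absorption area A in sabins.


Given surfaces:
  Surface 1: 80.1 * 0.53 = 42.453
  Surface 2: 14.2 * 0.53 = 7.526
  Surface 3: 92.0 * 0.54 = 49.68
  Surface 4: 16.0 * 0.74 = 11.84
Formula: A = sum(Si * alpha_i)
A = 42.453 + 7.526 + 49.68 + 11.84
A = 111.5

111.5 sabins


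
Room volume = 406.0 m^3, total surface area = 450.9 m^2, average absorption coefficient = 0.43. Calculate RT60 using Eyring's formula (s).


Given values:
  V = 406.0 m^3, S = 450.9 m^2, alpha = 0.43
Formula: RT60 = 0.161 * V / (-S * ln(1 - alpha))
Compute ln(1 - 0.43) = ln(0.57) = -0.562119
Denominator: -450.9 * -0.562119 = 253.4595
Numerator: 0.161 * 406.0 = 65.366
RT60 = 65.366 / 253.4595 = 0.258

0.258 s


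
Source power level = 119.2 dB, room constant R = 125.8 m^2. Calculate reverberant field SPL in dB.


Given values:
  Lw = 119.2 dB, R = 125.8 m^2
Formula: SPL = Lw + 10 * log10(4 / R)
Compute 4 / R = 4 / 125.8 = 0.031797
Compute 10 * log10(0.031797) = -14.9761
SPL = 119.2 + (-14.9761) = 104.22

104.22 dB


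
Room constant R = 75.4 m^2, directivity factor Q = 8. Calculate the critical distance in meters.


Given values:
  R = 75.4 m^2, Q = 8
Formula: d_c = 0.141 * sqrt(Q * R)
Compute Q * R = 8 * 75.4 = 603.2
Compute sqrt(603.2) = 24.5601
d_c = 0.141 * 24.5601 = 3.463

3.463 m


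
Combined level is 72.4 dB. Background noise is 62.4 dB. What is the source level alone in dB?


Given values:
  L_total = 72.4 dB, L_bg = 62.4 dB
Formula: L_source = 10 * log10(10^(L_total/10) - 10^(L_bg/10))
Convert to linear:
  10^(72.4/10) = 17378008.2875
  10^(62.4/10) = 1737800.8287
Difference: 17378008.2875 - 1737800.8287 = 15640207.4588
L_source = 10 * log10(15640207.4588) = 71.94

71.94 dB


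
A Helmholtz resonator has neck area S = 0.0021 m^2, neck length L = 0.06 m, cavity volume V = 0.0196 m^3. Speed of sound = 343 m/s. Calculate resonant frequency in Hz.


Given values:
  S = 0.0021 m^2, L = 0.06 m, V = 0.0196 m^3, c = 343 m/s
Formula: f = (c / (2*pi)) * sqrt(S / (V * L))
Compute V * L = 0.0196 * 0.06 = 0.001176
Compute S / (V * L) = 0.0021 / 0.001176 = 1.7857
Compute sqrt(1.7857) = 1.336301
Compute c / (2*pi) = 343 / 6.283185 = 54.590148
f = 54.590148 * 1.336301 = 72.95

72.95 Hz


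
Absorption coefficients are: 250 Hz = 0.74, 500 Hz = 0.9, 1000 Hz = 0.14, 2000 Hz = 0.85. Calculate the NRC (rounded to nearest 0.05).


Given values:
  a_250 = 0.74, a_500 = 0.9
  a_1000 = 0.14, a_2000 = 0.85
Formula: NRC = (a250 + a500 + a1000 + a2000) / 4
Sum = 0.74 + 0.9 + 0.14 + 0.85 = 2.63
NRC = 2.63 / 4 = 0.6575
Rounded to nearest 0.05: 0.65

0.65


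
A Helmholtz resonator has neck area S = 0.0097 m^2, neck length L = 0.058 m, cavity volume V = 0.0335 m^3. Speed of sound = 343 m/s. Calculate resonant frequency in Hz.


Given values:
  S = 0.0097 m^2, L = 0.058 m, V = 0.0335 m^3, c = 343 m/s
Formula: f = (c / (2*pi)) * sqrt(S / (V * L))
Compute V * L = 0.0335 * 0.058 = 0.001943
Compute S / (V * L) = 0.0097 / 0.001943 = 4.9923
Compute sqrt(4.9923) = 2.234346
Compute c / (2*pi) = 343 / 6.283185 = 54.590148
f = 54.590148 * 2.234346 = 121.97

121.97 Hz


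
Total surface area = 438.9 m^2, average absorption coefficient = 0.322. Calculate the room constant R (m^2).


Given values:
  S = 438.9 m^2, alpha = 0.322
Formula: R = S * alpha / (1 - alpha)
Numerator: 438.9 * 0.322 = 141.3258
Denominator: 1 - 0.322 = 0.678
R = 141.3258 / 0.678 = 208.45

208.45 m^2


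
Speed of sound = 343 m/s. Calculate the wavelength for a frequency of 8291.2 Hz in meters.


Given values:
  c = 343 m/s, f = 8291.2 Hz
Formula: lambda = c / f
lambda = 343 / 8291.2
lambda = 0.0414

0.0414 m


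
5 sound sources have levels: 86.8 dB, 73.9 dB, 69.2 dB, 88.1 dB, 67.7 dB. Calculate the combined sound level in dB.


Formula: L_total = 10 * log10( sum(10^(Li/10)) )
  Source 1: 10^(86.8/10) = 478630092.3226
  Source 2: 10^(73.9/10) = 24547089.1569
  Source 3: 10^(69.2/10) = 8317637.711
  Source 4: 10^(88.1/10) = 645654229.0347
  Source 5: 10^(67.7/10) = 5888436.5536
Sum of linear values = 1163037484.7788
L_total = 10 * log10(1163037484.7788) = 90.66

90.66 dB


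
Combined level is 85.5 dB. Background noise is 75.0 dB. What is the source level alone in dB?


Given values:
  L_total = 85.5 dB, L_bg = 75.0 dB
Formula: L_source = 10 * log10(10^(L_total/10) - 10^(L_bg/10))
Convert to linear:
  10^(85.5/10) = 354813389.2336
  10^(75.0/10) = 31622776.6017
Difference: 354813389.2336 - 31622776.6017 = 323190612.6319
L_source = 10 * log10(323190612.6319) = 85.09

85.09 dB


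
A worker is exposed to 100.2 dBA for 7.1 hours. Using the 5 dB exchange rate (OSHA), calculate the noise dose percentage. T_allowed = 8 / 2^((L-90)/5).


Given values:
  L = 100.2 dBA, T = 7.1 hours
Formula: T_allowed = 8 / 2^((L - 90) / 5)
Compute exponent: (100.2 - 90) / 5 = 2.04
Compute 2^(2.04) = 4.112455
T_allowed = 8 / 4.112455 = 1.94531 hours
Dose = (T / T_allowed) * 100
Dose = (7.1 / 1.94531) * 100 = 364.98

364.98 %


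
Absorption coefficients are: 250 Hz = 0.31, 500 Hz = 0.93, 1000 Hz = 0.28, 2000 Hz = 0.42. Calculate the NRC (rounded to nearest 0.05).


Given values:
  a_250 = 0.31, a_500 = 0.93
  a_1000 = 0.28, a_2000 = 0.42
Formula: NRC = (a250 + a500 + a1000 + a2000) / 4
Sum = 0.31 + 0.93 + 0.28 + 0.42 = 1.94
NRC = 1.94 / 4 = 0.485
Rounded to nearest 0.05: 0.5

0.5


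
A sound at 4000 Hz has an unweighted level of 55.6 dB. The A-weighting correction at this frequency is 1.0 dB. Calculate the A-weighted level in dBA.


Given values:
  SPL = 55.6 dB
  A-weighting at 4000 Hz = 1.0 dB
Formula: L_A = SPL + A_weight
L_A = 55.6 + (1.0)
L_A = 56.6

56.6 dBA


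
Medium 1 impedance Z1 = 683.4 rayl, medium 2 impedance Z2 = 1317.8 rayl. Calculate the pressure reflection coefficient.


Given values:
  Z1 = 683.4 rayl, Z2 = 1317.8 rayl
Formula: R = (Z2 - Z1) / (Z2 + Z1)
Numerator: Z2 - Z1 = 1317.8 - 683.4 = 634.4
Denominator: Z2 + Z1 = 1317.8 + 683.4 = 2001.2
R = 634.4 / 2001.2 = 0.317

0.317


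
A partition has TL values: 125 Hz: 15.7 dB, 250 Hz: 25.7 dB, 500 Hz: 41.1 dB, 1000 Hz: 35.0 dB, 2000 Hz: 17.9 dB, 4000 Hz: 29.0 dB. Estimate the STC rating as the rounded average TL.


Given TL values at each frequency:
  125 Hz: 15.7 dB
  250 Hz: 25.7 dB
  500 Hz: 41.1 dB
  1000 Hz: 35.0 dB
  2000 Hz: 17.9 dB
  4000 Hz: 29.0 dB
Formula: STC ~ round(average of TL values)
Sum = 15.7 + 25.7 + 41.1 + 35.0 + 17.9 + 29.0 = 164.4
Average = 164.4 / 6 = 27.4
Rounded: 27

27


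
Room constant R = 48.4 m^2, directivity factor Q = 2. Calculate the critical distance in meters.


Given values:
  R = 48.4 m^2, Q = 2
Formula: d_c = 0.141 * sqrt(Q * R)
Compute Q * R = 2 * 48.4 = 96.8
Compute sqrt(96.8) = 9.8387
d_c = 0.141 * 9.8387 = 1.387

1.387 m


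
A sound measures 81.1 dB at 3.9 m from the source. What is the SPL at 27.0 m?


Given values:
  SPL1 = 81.1 dB, r1 = 3.9 m, r2 = 27.0 m
Formula: SPL2 = SPL1 - 20 * log10(r2 / r1)
Compute ratio: r2 / r1 = 27.0 / 3.9 = 6.9231
Compute log10: log10(6.9231) = 0.840301
Compute drop: 20 * 0.840301 = 16.806
SPL2 = 81.1 - 16.806 = 64.29

64.29 dB


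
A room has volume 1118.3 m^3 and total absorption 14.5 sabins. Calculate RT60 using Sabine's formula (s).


Given values:
  V = 1118.3 m^3
  A = 14.5 sabins
Formula: RT60 = 0.161 * V / A
Numerator: 0.161 * 1118.3 = 180.0463
RT60 = 180.0463 / 14.5 = 12.417

12.417 s


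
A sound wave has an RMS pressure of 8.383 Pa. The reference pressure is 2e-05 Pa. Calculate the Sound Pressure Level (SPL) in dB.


Given values:
  p = 8.383 Pa
  p_ref = 2e-05 Pa
Formula: SPL = 20 * log10(p / p_ref)
Compute ratio: p / p_ref = 8.383 / 2e-05 = 419150
Compute log10: log10(419150) = 5.622369
Multiply: SPL = 20 * 5.622369 = 112.45

112.45 dB


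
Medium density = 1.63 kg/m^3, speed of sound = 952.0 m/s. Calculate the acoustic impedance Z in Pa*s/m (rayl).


Given values:
  rho = 1.63 kg/m^3
  c = 952.0 m/s
Formula: Z = rho * c
Z = 1.63 * 952.0
Z = 1551.76

1551.76 rayl


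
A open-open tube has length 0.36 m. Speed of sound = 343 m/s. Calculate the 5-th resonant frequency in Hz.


Given values:
  Tube type: open-open, L = 0.36 m, c = 343 m/s, n = 5
Formula: f_n = n * c / (2 * L)
Compute 2 * L = 2 * 0.36 = 0.72
f = 5 * 343 / 0.72
f = 2381.94

2381.94 Hz


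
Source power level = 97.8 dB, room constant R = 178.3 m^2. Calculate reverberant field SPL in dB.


Given values:
  Lw = 97.8 dB, R = 178.3 m^2
Formula: SPL = Lw + 10 * log10(4 / R)
Compute 4 / R = 4 / 178.3 = 0.022434
Compute 10 * log10(0.022434) = -16.4909
SPL = 97.8 + (-16.4909) = 81.31

81.31 dB


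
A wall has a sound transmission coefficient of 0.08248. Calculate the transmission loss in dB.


Given values:
  tau = 0.08248
Formula: TL = 10 * log10(1 / tau)
Compute 1 / tau = 1 / 0.08248 = 12.1242
Compute log10(12.1242) = 1.083653
TL = 10 * 1.083653 = 10.84

10.84 dB


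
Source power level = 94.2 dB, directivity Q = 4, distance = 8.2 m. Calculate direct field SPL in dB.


Given values:
  Lw = 94.2 dB, Q = 4, r = 8.2 m
Formula: SPL = Lw + 10 * log10(Q / (4 * pi * r^2))
Compute 4 * pi * r^2 = 4 * pi * 8.2^2 = 844.9628
Compute Q / denom = 4 / 844.9628 = 0.00473394
Compute 10 * log10(0.00473394) = -23.2478
SPL = 94.2 + (-23.2478) = 70.95

70.95 dB


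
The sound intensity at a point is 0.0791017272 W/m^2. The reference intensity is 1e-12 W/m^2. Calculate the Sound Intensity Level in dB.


Given values:
  I = 0.0791017272 W/m^2
  I_ref = 1e-12 W/m^2
Formula: SIL = 10 * log10(I / I_ref)
Compute ratio: I / I_ref = 79101727200
Compute log10: log10(79101727200) = 10.898186
Multiply: SIL = 10 * 10.898186 = 108.98

108.98 dB


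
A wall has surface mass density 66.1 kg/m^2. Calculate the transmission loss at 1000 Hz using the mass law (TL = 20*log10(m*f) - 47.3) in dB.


Given values:
  m = 66.1 kg/m^2, f = 1000 Hz
Formula: TL = 20 * log10(m * f) - 47.3
Compute m * f = 66.1 * 1000 = 66100.0
Compute log10(66100.0) = 4.820201
Compute 20 * 4.820201 = 96.404
TL = 96.404 - 47.3 = 49.1

49.1 dB


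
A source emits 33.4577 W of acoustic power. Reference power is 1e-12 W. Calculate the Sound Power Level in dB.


Given values:
  W = 33.4577 W
  W_ref = 1e-12 W
Formula: SWL = 10 * log10(W / W_ref)
Compute ratio: W / W_ref = 33457700000000
Compute log10: log10(33457700000000) = 13.524496
Multiply: SWL = 10 * 13.524496 = 135.24

135.24 dB


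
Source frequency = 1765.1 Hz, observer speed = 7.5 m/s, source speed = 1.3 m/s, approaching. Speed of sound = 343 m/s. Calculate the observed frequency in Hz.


Given values:
  f_s = 1765.1 Hz, v_o = 7.5 m/s, v_s = 1.3 m/s
  Direction: approaching
Formula: f_o = f_s * (c + v_o) / (c - v_s)
Numerator: c + v_o = 343 + 7.5 = 350.5
Denominator: c - v_s = 343 - 1.3 = 341.7
f_o = 1765.1 * 350.5 / 341.7 = 1810.56

1810.56 Hz


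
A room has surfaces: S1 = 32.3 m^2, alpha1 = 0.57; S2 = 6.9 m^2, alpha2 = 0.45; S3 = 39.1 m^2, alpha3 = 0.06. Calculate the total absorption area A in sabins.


Given surfaces:
  Surface 1: 32.3 * 0.57 = 18.411
  Surface 2: 6.9 * 0.45 = 3.105
  Surface 3: 39.1 * 0.06 = 2.346
Formula: A = sum(Si * alpha_i)
A = 18.411 + 3.105 + 2.346
A = 23.86

23.86 sabins


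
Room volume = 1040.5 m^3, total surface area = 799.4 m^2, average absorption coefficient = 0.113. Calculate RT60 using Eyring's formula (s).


Given values:
  V = 1040.5 m^3, S = 799.4 m^2, alpha = 0.113
Formula: RT60 = 0.161 * V / (-S * ln(1 - alpha))
Compute ln(1 - 0.113) = ln(0.887) = -0.11991
Denominator: -799.4 * -0.11991 = 95.8561
Numerator: 0.161 * 1040.5 = 167.5205
RT60 = 167.5205 / 95.8561 = 1.748

1.748 s


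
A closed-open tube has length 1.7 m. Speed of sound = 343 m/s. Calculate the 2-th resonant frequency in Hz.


Given values:
  Tube type: closed-open, L = 1.7 m, c = 343 m/s, n = 2
Formula: f_n = (2n - 1) * c / (4 * L)
Compute 2n - 1 = 2*2 - 1 = 3
Compute 4 * L = 4 * 1.7 = 6.8
f = 3 * 343 / 6.8
f = 151.32

151.32 Hz


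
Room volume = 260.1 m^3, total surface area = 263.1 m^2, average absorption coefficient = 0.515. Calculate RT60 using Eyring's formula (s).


Given values:
  V = 260.1 m^3, S = 263.1 m^2, alpha = 0.515
Formula: RT60 = 0.161 * V / (-S * ln(1 - alpha))
Compute ln(1 - 0.515) = ln(0.485) = -0.723606
Denominator: -263.1 * -0.723606 = 190.3807
Numerator: 0.161 * 260.1 = 41.8761
RT60 = 41.8761 / 190.3807 = 0.22

0.22 s


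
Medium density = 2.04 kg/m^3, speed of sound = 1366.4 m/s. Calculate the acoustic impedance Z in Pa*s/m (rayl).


Given values:
  rho = 2.04 kg/m^3
  c = 1366.4 m/s
Formula: Z = rho * c
Z = 2.04 * 1366.4
Z = 2787.46

2787.46 rayl


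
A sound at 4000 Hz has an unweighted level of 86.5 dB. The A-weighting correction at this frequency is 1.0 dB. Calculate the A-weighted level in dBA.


Given values:
  SPL = 86.5 dB
  A-weighting at 4000 Hz = 1.0 dB
Formula: L_A = SPL + A_weight
L_A = 86.5 + (1.0)
L_A = 87.5

87.5 dBA


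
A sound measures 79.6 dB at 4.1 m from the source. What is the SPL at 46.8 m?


Given values:
  SPL1 = 79.6 dB, r1 = 4.1 m, r2 = 46.8 m
Formula: SPL2 = SPL1 - 20 * log10(r2 / r1)
Compute ratio: r2 / r1 = 46.8 / 4.1 = 11.4146
Compute log10: log10(11.4146) = 1.057461
Compute drop: 20 * 1.057461 = 21.1492
SPL2 = 79.6 - 21.1492 = 58.45

58.45 dB


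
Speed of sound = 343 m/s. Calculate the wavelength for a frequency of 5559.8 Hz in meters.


Given values:
  c = 343 m/s, f = 5559.8 Hz
Formula: lambda = c / f
lambda = 343 / 5559.8
lambda = 0.0617

0.0617 m


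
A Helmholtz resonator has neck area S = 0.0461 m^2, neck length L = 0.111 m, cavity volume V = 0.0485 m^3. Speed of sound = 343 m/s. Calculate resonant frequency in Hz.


Given values:
  S = 0.0461 m^2, L = 0.111 m, V = 0.0485 m^3, c = 343 m/s
Formula: f = (c / (2*pi)) * sqrt(S / (V * L))
Compute V * L = 0.0485 * 0.111 = 0.0053835
Compute S / (V * L) = 0.0461 / 0.0053835 = 8.5632
Compute sqrt(8.5632) = 2.926295
Compute c / (2*pi) = 343 / 6.283185 = 54.590148
f = 54.590148 * 2.926295 = 159.75

159.75 Hz


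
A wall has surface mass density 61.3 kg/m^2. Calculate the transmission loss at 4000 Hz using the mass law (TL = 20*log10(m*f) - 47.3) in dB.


Given values:
  m = 61.3 kg/m^2, f = 4000 Hz
Formula: TL = 20 * log10(m * f) - 47.3
Compute m * f = 61.3 * 4000 = 245200.0
Compute log10(245200.0) = 5.38952
Compute 20 * 5.38952 = 107.7904
TL = 107.7904 - 47.3 = 60.49

60.49 dB


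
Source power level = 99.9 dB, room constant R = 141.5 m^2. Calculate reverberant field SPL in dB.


Given values:
  Lw = 99.9 dB, R = 141.5 m^2
Formula: SPL = Lw + 10 * log10(4 / R)
Compute 4 / R = 4 / 141.5 = 0.028269
Compute 10 * log10(0.028269) = -15.4869
SPL = 99.9 + (-15.4869) = 84.41

84.41 dB


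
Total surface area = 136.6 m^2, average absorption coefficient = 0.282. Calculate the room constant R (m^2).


Given values:
  S = 136.6 m^2, alpha = 0.282
Formula: R = S * alpha / (1 - alpha)
Numerator: 136.6 * 0.282 = 38.5212
Denominator: 1 - 0.282 = 0.718
R = 38.5212 / 0.718 = 53.65

53.65 m^2


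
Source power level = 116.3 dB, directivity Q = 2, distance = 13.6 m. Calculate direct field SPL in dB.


Given values:
  Lw = 116.3 dB, Q = 2, r = 13.6 m
Formula: SPL = Lw + 10 * log10(Q / (4 * pi * r^2))
Compute 4 * pi * r^2 = 4 * pi * 13.6^2 = 2324.2759
Compute Q / denom = 2 / 2324.2759 = 0.00086048
Compute 10 * log10(0.00086048) = -30.6526
SPL = 116.3 + (-30.6526) = 85.65

85.65 dB


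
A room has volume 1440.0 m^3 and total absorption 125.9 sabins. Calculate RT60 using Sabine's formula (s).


Given values:
  V = 1440.0 m^3
  A = 125.9 sabins
Formula: RT60 = 0.161 * V / A
Numerator: 0.161 * 1440.0 = 231.84
RT60 = 231.84 / 125.9 = 1.841

1.841 s


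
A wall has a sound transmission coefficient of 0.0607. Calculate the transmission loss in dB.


Given values:
  tau = 0.0607
Formula: TL = 10 * log10(1 / tau)
Compute 1 / tau = 1 / 0.0607 = 16.4745
Compute log10(16.4745) = 1.216812
TL = 10 * 1.216812 = 12.17

12.17 dB


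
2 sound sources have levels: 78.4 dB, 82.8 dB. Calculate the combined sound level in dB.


Formula: L_total = 10 * log10( sum(10^(Li/10)) )
  Source 1: 10^(78.4/10) = 69183097.0919
  Source 2: 10^(82.8/10) = 190546071.7963
Sum of linear values = 259729168.8882
L_total = 10 * log10(259729168.8882) = 84.15

84.15 dB


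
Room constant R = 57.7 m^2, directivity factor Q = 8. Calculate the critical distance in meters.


Given values:
  R = 57.7 m^2, Q = 8
Formula: d_c = 0.141 * sqrt(Q * R)
Compute Q * R = 8 * 57.7 = 461.6
Compute sqrt(461.6) = 21.4849
d_c = 0.141 * 21.4849 = 3.029

3.029 m


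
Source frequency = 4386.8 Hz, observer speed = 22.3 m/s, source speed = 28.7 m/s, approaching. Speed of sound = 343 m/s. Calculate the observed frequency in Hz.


Given values:
  f_s = 4386.8 Hz, v_o = 22.3 m/s, v_s = 28.7 m/s
  Direction: approaching
Formula: f_o = f_s * (c + v_o) / (c - v_s)
Numerator: c + v_o = 343 + 22.3 = 365.3
Denominator: c - v_s = 343 - 28.7 = 314.3
f_o = 4386.8 * 365.3 / 314.3 = 5098.63

5098.63 Hz


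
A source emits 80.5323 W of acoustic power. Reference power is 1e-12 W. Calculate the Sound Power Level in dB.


Given values:
  W = 80.5323 W
  W_ref = 1e-12 W
Formula: SWL = 10 * log10(W / W_ref)
Compute ratio: W / W_ref = 80532300000000
Compute log10: log10(80532300000000) = 13.90597
Multiply: SWL = 10 * 13.90597 = 139.06

139.06 dB


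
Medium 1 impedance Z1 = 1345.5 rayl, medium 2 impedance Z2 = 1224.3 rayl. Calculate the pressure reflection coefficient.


Given values:
  Z1 = 1345.5 rayl, Z2 = 1224.3 rayl
Formula: R = (Z2 - Z1) / (Z2 + Z1)
Numerator: Z2 - Z1 = 1224.3 - 1345.5 = -121.2
Denominator: Z2 + Z1 = 1224.3 + 1345.5 = 2569.8
R = -121.2 / 2569.8 = -0.0472

-0.0472


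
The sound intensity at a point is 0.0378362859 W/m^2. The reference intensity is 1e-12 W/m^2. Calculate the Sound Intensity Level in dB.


Given values:
  I = 0.0378362859 W/m^2
  I_ref = 1e-12 W/m^2
Formula: SIL = 10 * log10(I / I_ref)
Compute ratio: I / I_ref = 37836285900
Compute log10: log10(37836285900) = 10.577908
Multiply: SIL = 10 * 10.577908 = 105.78

105.78 dB


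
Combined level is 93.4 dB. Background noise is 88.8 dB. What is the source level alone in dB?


Given values:
  L_total = 93.4 dB, L_bg = 88.8 dB
Formula: L_source = 10 * log10(10^(L_total/10) - 10^(L_bg/10))
Convert to linear:
  10^(93.4/10) = 2187761623.9496
  10^(88.8/10) = 758577575.0292
Difference: 2187761623.9496 - 758577575.0292 = 1429184048.9204
L_source = 10 * log10(1429184048.9204) = 91.55

91.55 dB


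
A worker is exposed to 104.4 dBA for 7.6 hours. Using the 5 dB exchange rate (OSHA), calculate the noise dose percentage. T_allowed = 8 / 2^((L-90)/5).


Given values:
  L = 104.4 dBA, T = 7.6 hours
Formula: T_allowed = 8 / 2^((L - 90) / 5)
Compute exponent: (104.4 - 90) / 5 = 2.88
Compute 2^(2.88) = 7.361501
T_allowed = 8 / 7.361501 = 1.086735 hours
Dose = (T / T_allowed) * 100
Dose = (7.6 / 1.086735) * 100 = 699.34

699.34 %


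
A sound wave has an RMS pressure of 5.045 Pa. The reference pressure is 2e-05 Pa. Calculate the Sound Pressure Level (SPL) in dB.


Given values:
  p = 5.045 Pa
  p_ref = 2e-05 Pa
Formula: SPL = 20 * log10(p / p_ref)
Compute ratio: p / p_ref = 5.045 / 2e-05 = 252250
Compute log10: log10(252250) = 5.401831
Multiply: SPL = 20 * 5.401831 = 108.04

108.04 dB


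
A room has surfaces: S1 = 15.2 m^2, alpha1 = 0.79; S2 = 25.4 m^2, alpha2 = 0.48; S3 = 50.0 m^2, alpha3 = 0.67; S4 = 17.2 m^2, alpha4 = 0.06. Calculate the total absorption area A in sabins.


Given surfaces:
  Surface 1: 15.2 * 0.79 = 12.008
  Surface 2: 25.4 * 0.48 = 12.192
  Surface 3: 50.0 * 0.67 = 33.5
  Surface 4: 17.2 * 0.06 = 1.032
Formula: A = sum(Si * alpha_i)
A = 12.008 + 12.192 + 33.5 + 1.032
A = 58.73

58.73 sabins


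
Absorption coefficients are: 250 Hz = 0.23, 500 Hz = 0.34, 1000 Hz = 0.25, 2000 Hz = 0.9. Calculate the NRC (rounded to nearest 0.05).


Given values:
  a_250 = 0.23, a_500 = 0.34
  a_1000 = 0.25, a_2000 = 0.9
Formula: NRC = (a250 + a500 + a1000 + a2000) / 4
Sum = 0.23 + 0.34 + 0.25 + 0.9 = 1.72
NRC = 1.72 / 4 = 0.43
Rounded to nearest 0.05: 0.45

0.45


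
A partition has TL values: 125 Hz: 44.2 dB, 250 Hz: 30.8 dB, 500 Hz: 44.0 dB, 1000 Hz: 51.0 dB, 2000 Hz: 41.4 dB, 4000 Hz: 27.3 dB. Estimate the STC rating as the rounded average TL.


Given TL values at each frequency:
  125 Hz: 44.2 dB
  250 Hz: 30.8 dB
  500 Hz: 44.0 dB
  1000 Hz: 51.0 dB
  2000 Hz: 41.4 dB
  4000 Hz: 27.3 dB
Formula: STC ~ round(average of TL values)
Sum = 44.2 + 30.8 + 44.0 + 51.0 + 41.4 + 27.3 = 238.7
Average = 238.7 / 6 = 39.78
Rounded: 40

40


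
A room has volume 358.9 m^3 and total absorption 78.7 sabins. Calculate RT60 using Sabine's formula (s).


Given values:
  V = 358.9 m^3
  A = 78.7 sabins
Formula: RT60 = 0.161 * V / A
Numerator: 0.161 * 358.9 = 57.7829
RT60 = 57.7829 / 78.7 = 0.734

0.734 s


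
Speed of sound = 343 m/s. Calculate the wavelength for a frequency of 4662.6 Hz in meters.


Given values:
  c = 343 m/s, f = 4662.6 Hz
Formula: lambda = c / f
lambda = 343 / 4662.6
lambda = 0.0736

0.0736 m


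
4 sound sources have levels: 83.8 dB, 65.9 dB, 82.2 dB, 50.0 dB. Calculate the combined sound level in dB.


Formula: L_total = 10 * log10( sum(10^(Li/10)) )
  Source 1: 10^(83.8/10) = 239883291.9019
  Source 2: 10^(65.9/10) = 3890451.4499
  Source 3: 10^(82.2/10) = 165958690.7438
  Source 4: 10^(50.0/10) = 100000.0
Sum of linear values = 409832434.0956
L_total = 10 * log10(409832434.0956) = 86.13

86.13 dB


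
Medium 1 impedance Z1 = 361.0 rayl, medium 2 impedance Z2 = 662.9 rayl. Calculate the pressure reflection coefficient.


Given values:
  Z1 = 361.0 rayl, Z2 = 662.9 rayl
Formula: R = (Z2 - Z1) / (Z2 + Z1)
Numerator: Z2 - Z1 = 662.9 - 361.0 = 301.9
Denominator: Z2 + Z1 = 662.9 + 361.0 = 1023.9
R = 301.9 / 1023.9 = 0.2949

0.2949


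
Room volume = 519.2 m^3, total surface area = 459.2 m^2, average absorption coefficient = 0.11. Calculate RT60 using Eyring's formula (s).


Given values:
  V = 519.2 m^3, S = 459.2 m^2, alpha = 0.11
Formula: RT60 = 0.161 * V / (-S * ln(1 - alpha))
Compute ln(1 - 0.11) = ln(0.89) = -0.116534
Denominator: -459.2 * -0.116534 = 53.5124
Numerator: 0.161 * 519.2 = 83.5912
RT60 = 83.5912 / 53.5124 = 1.562

1.562 s


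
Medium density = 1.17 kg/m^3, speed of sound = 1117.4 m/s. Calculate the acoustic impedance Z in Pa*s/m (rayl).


Given values:
  rho = 1.17 kg/m^3
  c = 1117.4 m/s
Formula: Z = rho * c
Z = 1.17 * 1117.4
Z = 1307.36

1307.36 rayl


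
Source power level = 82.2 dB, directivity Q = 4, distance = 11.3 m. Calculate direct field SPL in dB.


Given values:
  Lw = 82.2 dB, Q = 4, r = 11.3 m
Formula: SPL = Lw + 10 * log10(Q / (4 * pi * r^2))
Compute 4 * pi * r^2 = 4 * pi * 11.3^2 = 1604.5999
Compute Q / denom = 4 / 1604.5999 = 0.00249283
Compute 10 * log10(0.00249283) = -26.0331
SPL = 82.2 + (-26.0331) = 56.17

56.17 dB


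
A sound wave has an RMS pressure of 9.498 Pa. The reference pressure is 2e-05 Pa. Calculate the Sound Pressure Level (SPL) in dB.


Given values:
  p = 9.498 Pa
  p_ref = 2e-05 Pa
Formula: SPL = 20 * log10(p / p_ref)
Compute ratio: p / p_ref = 9.498 / 2e-05 = 474900
Compute log10: log10(474900) = 5.676602
Multiply: SPL = 20 * 5.676602 = 113.53

113.53 dB


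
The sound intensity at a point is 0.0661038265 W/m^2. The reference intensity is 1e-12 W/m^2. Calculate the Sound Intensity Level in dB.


Given values:
  I = 0.0661038265 W/m^2
  I_ref = 1e-12 W/m^2
Formula: SIL = 10 * log10(I / I_ref)
Compute ratio: I / I_ref = 66103826500
Compute log10: log10(66103826500) = 10.820227
Multiply: SIL = 10 * 10.820227 = 108.2

108.2 dB


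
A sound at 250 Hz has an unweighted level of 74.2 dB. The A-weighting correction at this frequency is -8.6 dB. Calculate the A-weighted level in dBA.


Given values:
  SPL = 74.2 dB
  A-weighting at 250 Hz = -8.6 dB
Formula: L_A = SPL + A_weight
L_A = 74.2 + (-8.6)
L_A = 65.6

65.6 dBA


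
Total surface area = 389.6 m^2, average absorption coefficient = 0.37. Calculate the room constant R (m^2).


Given values:
  S = 389.6 m^2, alpha = 0.37
Formula: R = S * alpha / (1 - alpha)
Numerator: 389.6 * 0.37 = 144.152
Denominator: 1 - 0.37 = 0.63
R = 144.152 / 0.63 = 228.81

228.81 m^2


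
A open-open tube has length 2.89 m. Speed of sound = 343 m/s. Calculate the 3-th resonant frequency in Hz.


Given values:
  Tube type: open-open, L = 2.89 m, c = 343 m/s, n = 3
Formula: f_n = n * c / (2 * L)
Compute 2 * L = 2 * 2.89 = 5.78
f = 3 * 343 / 5.78
f = 178.03

178.03 Hz


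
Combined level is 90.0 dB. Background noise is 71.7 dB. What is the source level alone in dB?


Given values:
  L_total = 90.0 dB, L_bg = 71.7 dB
Formula: L_source = 10 * log10(10^(L_total/10) - 10^(L_bg/10))
Convert to linear:
  10^(90.0/10) = 1000000000.0
  10^(71.7/10) = 14791083.8817
Difference: 1000000000.0 - 14791083.8817 = 985208916.1183
L_source = 10 * log10(985208916.1183) = 89.94

89.94 dB


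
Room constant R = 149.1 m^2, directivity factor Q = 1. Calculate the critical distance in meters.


Given values:
  R = 149.1 m^2, Q = 1
Formula: d_c = 0.141 * sqrt(Q * R)
Compute Q * R = 1 * 149.1 = 149.1
Compute sqrt(149.1) = 12.2107
d_c = 0.141 * 12.2107 = 1.722

1.722 m


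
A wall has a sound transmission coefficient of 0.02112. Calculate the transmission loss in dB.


Given values:
  tau = 0.02112
Formula: TL = 10 * log10(1 / tau)
Compute 1 / tau = 1 / 0.02112 = 47.3485
Compute log10(47.3485) = 1.675306
TL = 10 * 1.675306 = 16.75

16.75 dB


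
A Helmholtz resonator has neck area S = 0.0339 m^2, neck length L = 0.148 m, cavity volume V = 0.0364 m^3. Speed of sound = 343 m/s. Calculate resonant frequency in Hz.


Given values:
  S = 0.0339 m^2, L = 0.148 m, V = 0.0364 m^3, c = 343 m/s
Formula: f = (c / (2*pi)) * sqrt(S / (V * L))
Compute V * L = 0.0364 * 0.148 = 0.0053872
Compute S / (V * L) = 0.0339 / 0.0053872 = 6.2927
Compute sqrt(6.2927) = 2.508525
Compute c / (2*pi) = 343 / 6.283185 = 54.590148
f = 54.590148 * 2.508525 = 136.94

136.94 Hz


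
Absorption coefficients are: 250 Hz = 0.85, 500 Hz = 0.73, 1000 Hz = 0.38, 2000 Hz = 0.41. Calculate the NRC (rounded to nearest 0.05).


Given values:
  a_250 = 0.85, a_500 = 0.73
  a_1000 = 0.38, a_2000 = 0.41
Formula: NRC = (a250 + a500 + a1000 + a2000) / 4
Sum = 0.85 + 0.73 + 0.38 + 0.41 = 2.37
NRC = 2.37 / 4 = 0.5925
Rounded to nearest 0.05: 0.6

0.6


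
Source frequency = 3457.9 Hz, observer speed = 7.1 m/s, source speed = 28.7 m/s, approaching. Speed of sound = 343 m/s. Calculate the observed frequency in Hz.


Given values:
  f_s = 3457.9 Hz, v_o = 7.1 m/s, v_s = 28.7 m/s
  Direction: approaching
Formula: f_o = f_s * (c + v_o) / (c - v_s)
Numerator: c + v_o = 343 + 7.1 = 350.1
Denominator: c - v_s = 343 - 28.7 = 314.3
f_o = 3457.9 * 350.1 / 314.3 = 3851.77

3851.77 Hz


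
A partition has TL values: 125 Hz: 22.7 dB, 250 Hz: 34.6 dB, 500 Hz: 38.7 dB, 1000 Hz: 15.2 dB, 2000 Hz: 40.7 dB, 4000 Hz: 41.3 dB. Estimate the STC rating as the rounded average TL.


Given TL values at each frequency:
  125 Hz: 22.7 dB
  250 Hz: 34.6 dB
  500 Hz: 38.7 dB
  1000 Hz: 15.2 dB
  2000 Hz: 40.7 dB
  4000 Hz: 41.3 dB
Formula: STC ~ round(average of TL values)
Sum = 22.7 + 34.6 + 38.7 + 15.2 + 40.7 + 41.3 = 193.2
Average = 193.2 / 6 = 32.2
Rounded: 32

32


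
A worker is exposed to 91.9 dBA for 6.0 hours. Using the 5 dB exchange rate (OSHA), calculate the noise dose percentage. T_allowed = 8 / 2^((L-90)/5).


Given values:
  L = 91.9 dBA, T = 6.0 hours
Formula: T_allowed = 8 / 2^((L - 90) / 5)
Compute exponent: (91.9 - 90) / 5 = 0.38
Compute 2^(0.38) = 1.301342
T_allowed = 8 / 1.301342 = 6.1475 hours
Dose = (T / T_allowed) * 100
Dose = (6.0 / 6.1475) * 100 = 97.6

97.6 %


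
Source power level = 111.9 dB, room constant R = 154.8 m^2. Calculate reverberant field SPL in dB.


Given values:
  Lw = 111.9 dB, R = 154.8 m^2
Formula: SPL = Lw + 10 * log10(4 / R)
Compute 4 / R = 4 / 154.8 = 0.02584
Compute 10 * log10(0.02584) = -15.8771
SPL = 111.9 + (-15.8771) = 96.02

96.02 dB


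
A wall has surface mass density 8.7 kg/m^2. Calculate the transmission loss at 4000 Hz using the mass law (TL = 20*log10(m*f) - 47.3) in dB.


Given values:
  m = 8.7 kg/m^2, f = 4000 Hz
Formula: TL = 20 * log10(m * f) - 47.3
Compute m * f = 8.7 * 4000 = 34800.0
Compute log10(34800.0) = 4.541579
Compute 20 * 4.541579 = 90.8316
TL = 90.8316 - 47.3 = 43.53

43.53 dB


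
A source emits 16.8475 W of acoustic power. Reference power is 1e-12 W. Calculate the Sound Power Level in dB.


Given values:
  W = 16.8475 W
  W_ref = 1e-12 W
Formula: SWL = 10 * log10(W / W_ref)
Compute ratio: W / W_ref = 16847500000000
Compute log10: log10(16847500000000) = 13.226535
Multiply: SWL = 10 * 13.226535 = 132.27

132.27 dB


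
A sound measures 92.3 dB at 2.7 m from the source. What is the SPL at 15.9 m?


Given values:
  SPL1 = 92.3 dB, r1 = 2.7 m, r2 = 15.9 m
Formula: SPL2 = SPL1 - 20 * log10(r2 / r1)
Compute ratio: r2 / r1 = 15.9 / 2.7 = 5.8889
Compute log10: log10(5.8889) = 0.770034
Compute drop: 20 * 0.770034 = 15.4007
SPL2 = 92.3 - 15.4007 = 76.9

76.9 dB


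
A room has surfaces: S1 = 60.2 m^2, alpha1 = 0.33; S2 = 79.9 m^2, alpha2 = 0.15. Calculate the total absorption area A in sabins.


Given surfaces:
  Surface 1: 60.2 * 0.33 = 19.866
  Surface 2: 79.9 * 0.15 = 11.985
Formula: A = sum(Si * alpha_i)
A = 19.866 + 11.985
A = 31.85

31.85 sabins


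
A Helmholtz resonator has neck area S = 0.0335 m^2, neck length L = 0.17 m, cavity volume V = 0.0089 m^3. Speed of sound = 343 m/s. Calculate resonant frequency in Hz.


Given values:
  S = 0.0335 m^2, L = 0.17 m, V = 0.0089 m^3, c = 343 m/s
Formula: f = (c / (2*pi)) * sqrt(S / (V * L))
Compute V * L = 0.0089 * 0.17 = 0.001513
Compute S / (V * L) = 0.0335 / 0.001513 = 22.1414
Compute sqrt(22.1414) = 4.705465
Compute c / (2*pi) = 343 / 6.283185 = 54.590148
f = 54.590148 * 4.705465 = 256.87

256.87 Hz


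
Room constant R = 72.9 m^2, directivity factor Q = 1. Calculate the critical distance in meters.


Given values:
  R = 72.9 m^2, Q = 1
Formula: d_c = 0.141 * sqrt(Q * R)
Compute Q * R = 1 * 72.9 = 72.9
Compute sqrt(72.9) = 8.5381
d_c = 0.141 * 8.5381 = 1.204

1.204 m


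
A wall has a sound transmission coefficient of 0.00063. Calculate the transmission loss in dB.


Given values:
  tau = 0.00063
Formula: TL = 10 * log10(1 / tau)
Compute 1 / tau = 1 / 0.00063 = 1587.3016
Compute log10(1587.3016) = 3.200659
TL = 10 * 3.200659 = 32.01

32.01 dB
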